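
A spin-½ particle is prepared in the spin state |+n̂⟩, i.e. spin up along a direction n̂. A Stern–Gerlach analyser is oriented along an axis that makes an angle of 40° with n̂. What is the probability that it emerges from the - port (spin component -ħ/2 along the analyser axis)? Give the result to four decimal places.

0.1170

For spin-½, the probability of finding spin-up along an axis at angle θ to the initial spin direction is cos²(θ/2); spin-down is sin²(θ/2).
θ = 40°, so P = sin²(20°) ≈ 0.1170.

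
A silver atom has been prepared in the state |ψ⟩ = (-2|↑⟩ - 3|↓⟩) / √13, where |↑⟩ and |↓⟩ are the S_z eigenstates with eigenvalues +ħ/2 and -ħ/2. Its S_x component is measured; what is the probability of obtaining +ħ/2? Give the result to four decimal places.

0.9615

|+x⟩ = (|↑⟩ + |↓⟩)/√2, so ⟨+x|ψ⟩ = (-5) / (√2·√13).
P = |-5|² / 26 = 25/26.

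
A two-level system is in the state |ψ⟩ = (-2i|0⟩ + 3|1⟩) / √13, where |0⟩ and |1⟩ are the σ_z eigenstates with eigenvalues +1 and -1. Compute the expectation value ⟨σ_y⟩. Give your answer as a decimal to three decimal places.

0.923

⟨σ_y⟩ = 2 Im(a* b)/(|a|²+|b|²) with a = -2i, b = 3.
a* b = 6i, so ⟨σ_y⟩ = 12/13.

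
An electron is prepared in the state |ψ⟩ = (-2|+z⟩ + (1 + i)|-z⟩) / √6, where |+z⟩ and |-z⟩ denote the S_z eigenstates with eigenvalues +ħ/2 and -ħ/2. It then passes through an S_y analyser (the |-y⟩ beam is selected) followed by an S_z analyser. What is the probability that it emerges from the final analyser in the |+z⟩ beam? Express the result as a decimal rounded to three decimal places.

First analyser (S_y): P(|-y⟩) = |⟨-y|ψ⟩|² = 10/12.
After stage 1 the state is |-y⟩; P(|+z⟩) = |⟨+z|-y⟩|² = 1/2.
Joint probability = 10/12 × 1/2 = 0.417.

0.417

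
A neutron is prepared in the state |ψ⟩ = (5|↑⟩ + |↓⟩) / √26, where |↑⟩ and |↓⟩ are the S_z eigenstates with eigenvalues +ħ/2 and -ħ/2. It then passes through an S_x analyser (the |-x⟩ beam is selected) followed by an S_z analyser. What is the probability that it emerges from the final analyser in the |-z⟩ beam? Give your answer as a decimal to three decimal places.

0.154

First analyser (S_x): P(|-x⟩) = |⟨-x|ψ⟩|² = 16/52.
After stage 1 the state is |-x⟩; P(|-z⟩) = |⟨-z|-x⟩|² = 1/2.
Joint probability = 16/52 × 1/2 = 0.154.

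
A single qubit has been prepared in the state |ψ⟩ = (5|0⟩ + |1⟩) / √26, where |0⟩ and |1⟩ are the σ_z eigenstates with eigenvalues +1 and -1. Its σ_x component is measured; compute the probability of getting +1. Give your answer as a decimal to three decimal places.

0.692

|+x⟩ = (|0⟩ + |1⟩)/√2, so ⟨+x|ψ⟩ = (6) / (√2·√26).
P = |6|² / 52 = 36/52.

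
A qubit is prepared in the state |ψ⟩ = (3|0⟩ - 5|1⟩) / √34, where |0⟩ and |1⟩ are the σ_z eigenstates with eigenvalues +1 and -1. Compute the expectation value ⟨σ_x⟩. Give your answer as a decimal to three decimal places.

-0.882

⟨σ_x⟩ = 2 Re(a* b)/(|a|²+|b|²) with a = 3, b = -5.
a* b = -15, so ⟨σ_x⟩ = -30/34.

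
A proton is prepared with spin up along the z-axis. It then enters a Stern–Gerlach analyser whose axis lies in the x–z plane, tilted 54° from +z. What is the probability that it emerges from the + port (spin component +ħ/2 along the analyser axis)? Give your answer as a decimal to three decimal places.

For spin-½, the probability of finding spin-up along an axis at angle θ to the initial spin direction is cos²(θ/2); spin-down is sin²(θ/2).
θ = 54°, so P = cos²(27°) ≈ 0.794.

0.794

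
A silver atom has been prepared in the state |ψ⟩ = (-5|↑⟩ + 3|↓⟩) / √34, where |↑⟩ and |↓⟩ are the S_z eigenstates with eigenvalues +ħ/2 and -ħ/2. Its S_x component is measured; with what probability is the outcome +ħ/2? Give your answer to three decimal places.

0.059

|+x⟩ = (|↑⟩ + |↓⟩)/√2, so ⟨+x|ψ⟩ = (-2) / (√2·√34).
P = |-2|² / 68 = 4/68.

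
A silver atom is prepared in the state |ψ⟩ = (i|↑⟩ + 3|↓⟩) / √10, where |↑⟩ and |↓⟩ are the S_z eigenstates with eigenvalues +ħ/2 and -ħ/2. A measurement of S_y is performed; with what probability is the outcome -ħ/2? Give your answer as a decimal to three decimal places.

0.800

|-y⟩ = (|↑⟩ - i|↓⟩)/√2, so ⟨-y|ψ⟩ = (4i) / (√2·√10).
P = |4i|² / 20 = 16/20.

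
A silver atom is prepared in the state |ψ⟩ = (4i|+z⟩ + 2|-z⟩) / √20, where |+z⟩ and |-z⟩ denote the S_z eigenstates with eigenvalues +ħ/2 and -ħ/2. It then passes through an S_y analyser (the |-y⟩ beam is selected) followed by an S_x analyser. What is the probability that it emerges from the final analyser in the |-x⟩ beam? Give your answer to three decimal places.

0.450

First analyser (S_y): P(|-y⟩) = |⟨-y|ψ⟩|² = 36/40.
After stage 1 the state is |-y⟩; P(|-x⟩) = |⟨-x|-y⟩|² = 1/2.
Joint probability = 36/40 × 1/2 = 0.450.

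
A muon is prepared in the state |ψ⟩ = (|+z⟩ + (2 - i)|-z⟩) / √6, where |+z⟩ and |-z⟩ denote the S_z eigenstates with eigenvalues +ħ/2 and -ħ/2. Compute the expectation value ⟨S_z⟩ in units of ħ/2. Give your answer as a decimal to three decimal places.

-0.667

⟨σ_z⟩ = |a|² - |b|² divided by |a|²+|b|², with a, b the |+z⟩, |-z⟩ amplitudes.
= (1 - 5)/6 = -4/6.
⟨S_z⟩ = (ħ/2)·⟨σ_z⟩.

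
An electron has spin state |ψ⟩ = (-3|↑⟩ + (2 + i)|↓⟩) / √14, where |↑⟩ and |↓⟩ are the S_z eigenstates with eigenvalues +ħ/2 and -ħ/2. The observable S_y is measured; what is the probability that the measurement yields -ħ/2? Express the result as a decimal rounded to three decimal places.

|-y⟩ = (|↑⟩ - i|↓⟩)/√2, so ⟨-y|ψ⟩ = (-4 + 2i) / (√2·√14).
P = |-4 + 2i|² / 28 = 20/28.

0.714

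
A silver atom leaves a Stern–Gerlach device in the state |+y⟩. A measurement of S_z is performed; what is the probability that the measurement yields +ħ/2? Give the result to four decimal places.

In the S_z basis, |+y⟩ = (|↑⟩ + i|↓⟩)/√2 and |+z⟩ = |↑⟩.
|⟨+z|+y⟩|² = 1/2.

0.5000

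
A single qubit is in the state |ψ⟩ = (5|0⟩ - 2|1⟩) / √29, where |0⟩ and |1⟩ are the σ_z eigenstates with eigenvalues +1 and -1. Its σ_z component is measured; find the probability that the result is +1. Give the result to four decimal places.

0.8621

The +1 outcome corresponds to |0⟩. Its amplitude in |ψ⟩ is 5/√29.
P = |5|² / 29 = 25/29.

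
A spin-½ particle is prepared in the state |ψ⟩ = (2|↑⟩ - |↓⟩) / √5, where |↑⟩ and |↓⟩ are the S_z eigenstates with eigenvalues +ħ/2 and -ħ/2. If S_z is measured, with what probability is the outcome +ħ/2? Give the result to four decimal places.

0.8000

The +ħ/2 outcome corresponds to |↑⟩. Its amplitude in |ψ⟩ is 2/√5.
P = |2|² / 5 = 4/5.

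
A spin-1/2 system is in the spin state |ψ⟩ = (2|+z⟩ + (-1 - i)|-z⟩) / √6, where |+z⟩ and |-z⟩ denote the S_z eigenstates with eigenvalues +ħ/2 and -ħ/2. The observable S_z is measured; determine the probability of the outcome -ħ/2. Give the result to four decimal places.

0.3333

The -ħ/2 outcome corresponds to |-z⟩. Its amplitude in |ψ⟩ is (-1 - i)/√6.
P = |-1 - i|² / 6 = 2/6.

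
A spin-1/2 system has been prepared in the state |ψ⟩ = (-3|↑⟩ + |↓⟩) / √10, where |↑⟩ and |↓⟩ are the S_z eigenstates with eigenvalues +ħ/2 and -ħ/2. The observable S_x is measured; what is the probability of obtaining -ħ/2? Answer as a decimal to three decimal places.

0.800

|-x⟩ = (|↑⟩ - |↓⟩)/√2, so ⟨-x|ψ⟩ = (-4) / (√2·√10).
P = |-4|² / 20 = 16/20.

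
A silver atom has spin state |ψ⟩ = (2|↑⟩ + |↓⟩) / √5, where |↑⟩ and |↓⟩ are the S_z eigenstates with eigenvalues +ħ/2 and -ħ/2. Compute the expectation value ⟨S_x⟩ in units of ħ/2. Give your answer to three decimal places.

0.800

⟨σ_x⟩ = 2 Re(a* b)/(|a|²+|b|²) with a = 2, b = 1.
a* b = 2, so ⟨σ_x⟩ = 4/5.
⟨S_x⟩ = (ħ/2)·⟨σ_x⟩.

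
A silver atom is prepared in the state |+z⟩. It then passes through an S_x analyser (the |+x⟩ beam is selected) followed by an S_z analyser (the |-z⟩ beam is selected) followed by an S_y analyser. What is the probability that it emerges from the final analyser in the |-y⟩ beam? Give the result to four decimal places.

0.1250

First analyser (S_x): from |+z⟩, P(|+x⟩) = 1/2.
After stage 1 the state is |+x⟩; P(|-z⟩) = |⟨-z|+x⟩|² = 1/2.
After stage 2 the state is |-z⟩; P(|-y⟩) = |⟨-y|-z⟩|² = 1/2.
Joint probability = 1/2 × 1/2 × 1/2 = 0.1250.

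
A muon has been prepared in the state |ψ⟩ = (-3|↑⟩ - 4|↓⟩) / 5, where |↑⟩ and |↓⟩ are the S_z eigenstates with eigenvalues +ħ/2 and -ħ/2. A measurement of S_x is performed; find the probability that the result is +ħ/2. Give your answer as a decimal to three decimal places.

0.980

|+x⟩ = (|↑⟩ + |↓⟩)/√2, so ⟨+x|ψ⟩ = (-7) / (√2·5).
P = |-7|² / 50 = 49/50.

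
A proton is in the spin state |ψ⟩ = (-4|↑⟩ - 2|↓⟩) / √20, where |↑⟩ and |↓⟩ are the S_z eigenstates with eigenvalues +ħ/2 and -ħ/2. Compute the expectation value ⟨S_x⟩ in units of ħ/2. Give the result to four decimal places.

0.8000

⟨σ_x⟩ = 2 Re(a* b)/(|a|²+|b|²) with a = -4, b = -2.
a* b = 8, so ⟨σ_x⟩ = 16/20.
⟨S_x⟩ = (ħ/2)·⟨σ_x⟩.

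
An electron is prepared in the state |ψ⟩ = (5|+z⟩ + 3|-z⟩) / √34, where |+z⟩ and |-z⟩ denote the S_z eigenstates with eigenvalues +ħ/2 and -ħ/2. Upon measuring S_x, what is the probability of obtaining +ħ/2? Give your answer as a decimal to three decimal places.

0.941

|+x⟩ = (|+z⟩ + |-z⟩)/√2, so ⟨+x|ψ⟩ = (8) / (√2·√34).
P = |8|² / 68 = 64/68.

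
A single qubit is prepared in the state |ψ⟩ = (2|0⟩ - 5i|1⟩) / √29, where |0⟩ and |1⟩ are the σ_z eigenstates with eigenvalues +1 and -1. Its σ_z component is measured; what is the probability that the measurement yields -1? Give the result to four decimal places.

The -1 outcome corresponds to |1⟩. Its amplitude in |ψ⟩ is -5i/√29.
P = |-5i|² / 29 = 25/29.

0.8621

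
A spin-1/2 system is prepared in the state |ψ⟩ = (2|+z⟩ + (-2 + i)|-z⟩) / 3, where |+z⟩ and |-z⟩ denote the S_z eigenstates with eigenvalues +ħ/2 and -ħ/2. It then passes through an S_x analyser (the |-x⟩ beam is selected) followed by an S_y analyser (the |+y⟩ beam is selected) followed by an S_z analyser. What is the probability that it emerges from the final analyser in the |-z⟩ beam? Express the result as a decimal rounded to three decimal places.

First analyser (S_x): P(|-x⟩) = |⟨-x|ψ⟩|² = 17/18.
After stage 1 the state is |-x⟩; P(|+y⟩) = |⟨+y|-x⟩|² = 1/2.
After stage 2 the state is |+y⟩; P(|-z⟩) = |⟨-z|+y⟩|² = 1/2.
Joint probability = 17/18 × 1/2 × 1/2 = 0.236.

0.236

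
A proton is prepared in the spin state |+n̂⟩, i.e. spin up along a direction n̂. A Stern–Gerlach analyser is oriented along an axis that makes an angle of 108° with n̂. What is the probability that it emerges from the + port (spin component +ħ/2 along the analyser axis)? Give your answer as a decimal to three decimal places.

0.345

For spin-½, the probability of finding spin-up along an axis at angle θ to the initial spin direction is cos²(θ/2); spin-down is sin²(θ/2).
θ = 108°, so P = cos²(54°) ≈ 0.345.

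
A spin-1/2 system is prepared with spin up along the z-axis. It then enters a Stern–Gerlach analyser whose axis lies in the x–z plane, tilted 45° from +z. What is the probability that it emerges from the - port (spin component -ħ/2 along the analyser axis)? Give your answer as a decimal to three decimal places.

For spin-½, the probability of finding spin-up along an axis at angle θ to the initial spin direction is cos²(θ/2); spin-down is sin²(θ/2).
θ = 45°, so P = sin²(22.5°) ≈ 0.146.

0.146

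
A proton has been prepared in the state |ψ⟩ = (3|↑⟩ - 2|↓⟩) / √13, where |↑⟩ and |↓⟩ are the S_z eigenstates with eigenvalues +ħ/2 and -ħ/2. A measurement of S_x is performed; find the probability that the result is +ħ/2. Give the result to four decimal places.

|+x⟩ = (|↑⟩ + |↓⟩)/√2, so ⟨+x|ψ⟩ = (1) / (√2·√13).
P = |1|² / 26 = 1/26.

0.0385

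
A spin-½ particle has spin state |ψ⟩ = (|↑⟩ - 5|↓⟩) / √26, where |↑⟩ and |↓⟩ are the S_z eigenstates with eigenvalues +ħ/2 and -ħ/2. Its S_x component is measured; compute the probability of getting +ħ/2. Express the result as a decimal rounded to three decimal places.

0.308

|+x⟩ = (|↑⟩ + |↓⟩)/√2, so ⟨+x|ψ⟩ = (-4) / (√2·√26).
P = |-4|² / 52 = 16/52.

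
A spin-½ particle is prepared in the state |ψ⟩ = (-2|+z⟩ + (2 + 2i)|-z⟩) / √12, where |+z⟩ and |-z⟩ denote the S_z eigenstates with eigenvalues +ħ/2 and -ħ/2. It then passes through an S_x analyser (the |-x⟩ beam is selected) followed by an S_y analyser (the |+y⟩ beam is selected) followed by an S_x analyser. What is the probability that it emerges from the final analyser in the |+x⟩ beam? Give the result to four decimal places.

0.2083

First analyser (S_x): P(|-x⟩) = |⟨-x|ψ⟩|² = 20/24.
After stage 1 the state is |-x⟩; P(|+y⟩) = |⟨+y|-x⟩|² = 1/2.
After stage 2 the state is |+y⟩; P(|+x⟩) = |⟨+x|+y⟩|² = 1/2.
Joint probability = 20/24 × 1/2 × 1/2 = 0.2083.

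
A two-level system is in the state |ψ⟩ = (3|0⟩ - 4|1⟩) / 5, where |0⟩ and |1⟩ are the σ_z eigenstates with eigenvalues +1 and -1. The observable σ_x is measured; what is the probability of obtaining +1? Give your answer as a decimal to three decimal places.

|+x⟩ = (|0⟩ + |1⟩)/√2, so ⟨+x|ψ⟩ = (-1) / (√2·5).
P = |-1|² / 50 = 1/50.

0.020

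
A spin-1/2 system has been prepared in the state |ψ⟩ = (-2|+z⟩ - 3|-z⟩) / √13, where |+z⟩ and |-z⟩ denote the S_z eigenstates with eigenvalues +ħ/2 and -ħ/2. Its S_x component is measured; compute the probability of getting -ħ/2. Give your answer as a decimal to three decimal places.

|-x⟩ = (|+z⟩ - |-z⟩)/√2, so ⟨-x|ψ⟩ = (1) / (√2·√13).
P = |1|² / 26 = 1/26.

0.038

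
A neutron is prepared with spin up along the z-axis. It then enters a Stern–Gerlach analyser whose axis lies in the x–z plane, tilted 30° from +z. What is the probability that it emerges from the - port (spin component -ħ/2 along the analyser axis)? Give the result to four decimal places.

For spin-½, the probability of finding spin-up along an axis at angle θ to the initial spin direction is cos²(θ/2); spin-down is sin²(θ/2).
θ = 30°, so P = sin²(15°) ≈ 0.0670.

0.0670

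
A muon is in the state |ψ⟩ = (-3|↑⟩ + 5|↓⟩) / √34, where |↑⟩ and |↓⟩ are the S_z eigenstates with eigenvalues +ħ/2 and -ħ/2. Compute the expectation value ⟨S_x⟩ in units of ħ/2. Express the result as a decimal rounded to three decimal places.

-0.882

⟨σ_x⟩ = 2 Re(a* b)/(|a|²+|b|²) with a = -3, b = 5.
a* b = -15, so ⟨σ_x⟩ = -30/34.
⟨S_x⟩ = (ħ/2)·⟨σ_x⟩.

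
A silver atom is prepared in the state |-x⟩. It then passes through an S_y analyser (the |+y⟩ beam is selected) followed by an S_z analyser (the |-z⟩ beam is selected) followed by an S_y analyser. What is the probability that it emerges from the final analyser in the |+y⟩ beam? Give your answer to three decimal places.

First analyser (S_y): from |-x⟩, P(|+y⟩) = 1/2.
After stage 1 the state is |+y⟩; P(|-z⟩) = |⟨-z|+y⟩|² = 1/2.
After stage 2 the state is |-z⟩; P(|+y⟩) = |⟨+y|-z⟩|² = 1/2.
Joint probability = 1/2 × 1/2 × 1/2 = 0.125.

0.125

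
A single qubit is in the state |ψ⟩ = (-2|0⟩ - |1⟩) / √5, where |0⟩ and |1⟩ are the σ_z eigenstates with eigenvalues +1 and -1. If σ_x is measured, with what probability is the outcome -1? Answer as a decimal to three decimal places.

0.100

|-x⟩ = (|0⟩ - |1⟩)/√2, so ⟨-x|ψ⟩ = (-1) / (√2·√5).
P = |-1|² / 10 = 1/10.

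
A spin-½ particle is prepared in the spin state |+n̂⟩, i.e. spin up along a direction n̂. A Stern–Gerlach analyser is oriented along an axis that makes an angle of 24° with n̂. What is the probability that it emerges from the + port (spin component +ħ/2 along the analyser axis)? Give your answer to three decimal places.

For spin-½, the probability of finding spin-up along an axis at angle θ to the initial spin direction is cos²(θ/2); spin-down is sin²(θ/2).
θ = 24°, so P = cos²(12°) ≈ 0.957.

0.957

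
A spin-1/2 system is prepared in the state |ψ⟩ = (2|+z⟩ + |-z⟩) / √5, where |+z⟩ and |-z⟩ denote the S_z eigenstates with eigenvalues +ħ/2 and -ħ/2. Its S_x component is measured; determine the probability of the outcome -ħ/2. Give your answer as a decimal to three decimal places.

0.100

|-x⟩ = (|+z⟩ - |-z⟩)/√2, so ⟨-x|ψ⟩ = (1) / (√2·√5).
P = |1|² / 10 = 1/10.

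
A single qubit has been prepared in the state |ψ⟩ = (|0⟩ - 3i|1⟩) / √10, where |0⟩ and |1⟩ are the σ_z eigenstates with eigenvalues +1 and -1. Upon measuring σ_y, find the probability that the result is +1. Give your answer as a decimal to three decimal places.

0.200

|+y⟩ = (|0⟩ + i|1⟩)/√2, so ⟨+y|ψ⟩ = (-2) / (√2·√10).
P = |-2|² / 20 = 4/20.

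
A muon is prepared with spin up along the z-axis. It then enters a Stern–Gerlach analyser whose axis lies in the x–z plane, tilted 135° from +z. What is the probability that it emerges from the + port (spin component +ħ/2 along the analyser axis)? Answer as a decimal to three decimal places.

For spin-½, the probability of finding spin-up along an axis at angle θ to the initial spin direction is cos²(θ/2); spin-down is sin²(θ/2).
θ = 135°, so P = cos²(67.5°) ≈ 0.146.

0.146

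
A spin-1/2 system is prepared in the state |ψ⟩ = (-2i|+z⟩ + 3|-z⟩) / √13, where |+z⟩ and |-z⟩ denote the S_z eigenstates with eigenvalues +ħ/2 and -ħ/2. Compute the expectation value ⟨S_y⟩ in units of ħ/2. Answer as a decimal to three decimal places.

⟨σ_y⟩ = 2 Im(a* b)/(|a|²+|b|²) with a = -2i, b = 3.
a* b = 6i, so ⟨σ_y⟩ = 12/13.
⟨S_y⟩ = (ħ/2)·⟨σ_y⟩.

0.923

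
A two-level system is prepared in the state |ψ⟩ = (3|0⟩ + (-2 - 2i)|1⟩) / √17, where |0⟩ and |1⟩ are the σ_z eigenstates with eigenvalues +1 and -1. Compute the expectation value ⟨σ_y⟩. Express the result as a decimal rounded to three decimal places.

⟨σ_y⟩ = 2 Im(a* b)/(|a|²+|b|²) with a = 3, b = (-2 - 2i).
a* b = (-6 - 6i), so ⟨σ_y⟩ = -12/17.

-0.706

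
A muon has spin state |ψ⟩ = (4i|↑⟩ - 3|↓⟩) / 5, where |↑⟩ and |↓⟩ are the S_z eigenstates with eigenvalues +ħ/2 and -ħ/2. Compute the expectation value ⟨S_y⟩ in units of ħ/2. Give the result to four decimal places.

⟨σ_y⟩ = 2 Im(a* b)/(|a|²+|b|²) with a = 4i, b = -3.
a* b = 12i, so ⟨σ_y⟩ = 24/25.
⟨S_y⟩ = (ħ/2)·⟨σ_y⟩.

0.9600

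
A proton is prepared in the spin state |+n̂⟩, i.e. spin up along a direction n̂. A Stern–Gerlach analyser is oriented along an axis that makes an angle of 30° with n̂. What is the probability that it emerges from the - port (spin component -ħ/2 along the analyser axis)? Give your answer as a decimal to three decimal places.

For spin-½, the probability of finding spin-up along an axis at angle θ to the initial spin direction is cos²(θ/2); spin-down is sin²(θ/2).
θ = 30°, so P = sin²(15°) ≈ 0.067.

0.067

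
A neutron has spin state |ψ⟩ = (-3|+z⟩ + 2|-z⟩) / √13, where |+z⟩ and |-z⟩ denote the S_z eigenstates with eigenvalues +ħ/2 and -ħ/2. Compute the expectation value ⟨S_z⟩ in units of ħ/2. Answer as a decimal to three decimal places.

⟨σ_z⟩ = |a|² - |b|² divided by |a|²+|b|², with a, b the |+z⟩, |-z⟩ amplitudes.
= (9 - 4)/13 = 5/13.
⟨S_z⟩ = (ħ/2)·⟨σ_z⟩.

0.385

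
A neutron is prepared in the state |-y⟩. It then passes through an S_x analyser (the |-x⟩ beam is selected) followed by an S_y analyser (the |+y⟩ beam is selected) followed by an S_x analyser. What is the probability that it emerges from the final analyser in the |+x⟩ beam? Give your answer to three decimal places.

First analyser (S_x): from |-y⟩, P(|-x⟩) = 1/2.
After stage 1 the state is |-x⟩; P(|+y⟩) = |⟨+y|-x⟩|² = 1/2.
After stage 2 the state is |+y⟩; P(|+x⟩) = |⟨+x|+y⟩|² = 1/2.
Joint probability = 1/2 × 1/2 × 1/2 = 0.125.

0.125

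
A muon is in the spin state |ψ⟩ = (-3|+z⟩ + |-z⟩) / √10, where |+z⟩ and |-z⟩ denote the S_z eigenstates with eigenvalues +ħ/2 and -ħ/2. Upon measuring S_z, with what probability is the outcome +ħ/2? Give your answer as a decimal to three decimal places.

The +ħ/2 outcome corresponds to |+z⟩. Its amplitude in |ψ⟩ is -3/√10.
P = |-3|² / 10 = 9/10.

0.900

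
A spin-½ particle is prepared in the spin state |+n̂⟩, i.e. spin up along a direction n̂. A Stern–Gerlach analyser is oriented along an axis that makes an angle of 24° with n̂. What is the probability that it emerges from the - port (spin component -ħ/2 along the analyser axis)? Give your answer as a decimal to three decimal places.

0.043

For spin-½, the probability of finding spin-up along an axis at angle θ to the initial spin direction is cos²(θ/2); spin-down is sin²(θ/2).
θ = 24°, so P = sin²(12°) ≈ 0.043.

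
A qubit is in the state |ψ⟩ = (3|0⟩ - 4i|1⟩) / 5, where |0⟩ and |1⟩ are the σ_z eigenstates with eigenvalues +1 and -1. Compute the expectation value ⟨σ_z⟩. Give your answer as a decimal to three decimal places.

-0.280

⟨σ_z⟩ = |a|² - |b|² divided by |a|²+|b|², with a, b the |0⟩, |1⟩ amplitudes.
= (9 - 16)/25 = -7/25.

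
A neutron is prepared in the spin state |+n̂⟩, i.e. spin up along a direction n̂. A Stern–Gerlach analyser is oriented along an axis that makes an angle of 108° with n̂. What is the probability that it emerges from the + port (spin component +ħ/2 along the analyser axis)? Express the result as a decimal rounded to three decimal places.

0.345

For spin-½, the probability of finding spin-up along an axis at angle θ to the initial spin direction is cos²(θ/2); spin-down is sin²(θ/2).
θ = 108°, so P = cos²(54°) ≈ 0.345.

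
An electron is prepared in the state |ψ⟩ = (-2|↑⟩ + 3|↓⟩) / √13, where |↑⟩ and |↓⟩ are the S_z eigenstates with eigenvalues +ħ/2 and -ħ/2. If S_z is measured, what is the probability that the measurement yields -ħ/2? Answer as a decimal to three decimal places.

0.692

The -ħ/2 outcome corresponds to |↓⟩. Its amplitude in |ψ⟩ is 3/√13.
P = |3|² / 13 = 9/13.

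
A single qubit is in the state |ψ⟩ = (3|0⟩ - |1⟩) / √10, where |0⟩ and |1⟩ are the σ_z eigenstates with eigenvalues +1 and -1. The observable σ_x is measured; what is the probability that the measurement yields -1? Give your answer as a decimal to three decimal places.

0.800

|-x⟩ = (|0⟩ - |1⟩)/√2, so ⟨-x|ψ⟩ = (4) / (√2·√10).
P = |4|² / 20 = 16/20.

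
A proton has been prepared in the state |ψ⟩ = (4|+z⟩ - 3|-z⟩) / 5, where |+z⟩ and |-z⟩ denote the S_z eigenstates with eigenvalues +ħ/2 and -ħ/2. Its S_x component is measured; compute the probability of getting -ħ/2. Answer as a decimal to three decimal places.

|-x⟩ = (|+z⟩ - |-z⟩)/√2, so ⟨-x|ψ⟩ = (7) / (√2·5).
P = |7|² / 50 = 49/50.

0.980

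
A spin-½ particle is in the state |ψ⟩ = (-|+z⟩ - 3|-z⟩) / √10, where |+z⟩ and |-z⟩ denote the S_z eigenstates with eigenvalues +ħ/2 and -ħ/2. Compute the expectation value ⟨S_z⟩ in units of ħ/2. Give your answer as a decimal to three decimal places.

-0.800

⟨σ_z⟩ = |a|² - |b|² divided by |a|²+|b|², with a, b the |+z⟩, |-z⟩ amplitudes.
= (1 - 9)/10 = -8/10.
⟨S_z⟩ = (ħ/2)·⟨σ_z⟩.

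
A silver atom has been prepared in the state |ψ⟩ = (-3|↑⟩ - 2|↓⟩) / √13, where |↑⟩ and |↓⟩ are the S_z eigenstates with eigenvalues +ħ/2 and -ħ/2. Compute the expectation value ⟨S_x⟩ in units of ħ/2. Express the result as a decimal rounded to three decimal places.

0.923

⟨σ_x⟩ = 2 Re(a* b)/(|a|²+|b|²) with a = -3, b = -2.
a* b = 6, so ⟨σ_x⟩ = 12/13.
⟨S_x⟩ = (ħ/2)·⟨σ_x⟩.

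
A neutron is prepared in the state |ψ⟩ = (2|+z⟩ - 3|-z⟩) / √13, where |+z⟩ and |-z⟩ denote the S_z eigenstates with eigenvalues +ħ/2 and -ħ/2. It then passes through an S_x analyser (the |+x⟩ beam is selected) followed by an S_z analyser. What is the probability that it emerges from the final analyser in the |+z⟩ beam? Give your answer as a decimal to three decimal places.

0.019

First analyser (S_x): P(|+x⟩) = |⟨+x|ψ⟩|² = 1/26.
After stage 1 the state is |+x⟩; P(|+z⟩) = |⟨+z|+x⟩|² = 1/2.
Joint probability = 1/26 × 1/2 = 0.019.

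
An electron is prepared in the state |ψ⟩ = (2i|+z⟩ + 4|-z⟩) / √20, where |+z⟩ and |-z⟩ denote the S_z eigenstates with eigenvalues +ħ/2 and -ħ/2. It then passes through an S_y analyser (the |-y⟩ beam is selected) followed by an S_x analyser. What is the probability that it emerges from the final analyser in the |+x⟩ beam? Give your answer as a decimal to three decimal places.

0.450

First analyser (S_y): P(|-y⟩) = |⟨-y|ψ⟩|² = 36/40.
After stage 1 the state is |-y⟩; P(|+x⟩) = |⟨+x|-y⟩|² = 1/2.
Joint probability = 36/40 × 1/2 = 0.450.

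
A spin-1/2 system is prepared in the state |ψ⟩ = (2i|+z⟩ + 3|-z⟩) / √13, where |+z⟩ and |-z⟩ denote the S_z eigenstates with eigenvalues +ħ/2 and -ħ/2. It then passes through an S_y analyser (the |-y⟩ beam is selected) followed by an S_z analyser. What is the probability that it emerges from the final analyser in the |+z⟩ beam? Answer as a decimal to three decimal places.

0.481

First analyser (S_y): P(|-y⟩) = |⟨-y|ψ⟩|² = 25/26.
After stage 1 the state is |-y⟩; P(|+z⟩) = |⟨+z|-y⟩|² = 1/2.
Joint probability = 25/26 × 1/2 = 0.481.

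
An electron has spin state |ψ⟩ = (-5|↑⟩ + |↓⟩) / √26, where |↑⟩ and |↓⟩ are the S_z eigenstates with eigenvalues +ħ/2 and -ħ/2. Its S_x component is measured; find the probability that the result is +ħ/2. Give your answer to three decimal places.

0.308

|+x⟩ = (|↑⟩ + |↓⟩)/√2, so ⟨+x|ψ⟩ = (-4) / (√2·√26).
P = |-4|² / 52 = 16/52.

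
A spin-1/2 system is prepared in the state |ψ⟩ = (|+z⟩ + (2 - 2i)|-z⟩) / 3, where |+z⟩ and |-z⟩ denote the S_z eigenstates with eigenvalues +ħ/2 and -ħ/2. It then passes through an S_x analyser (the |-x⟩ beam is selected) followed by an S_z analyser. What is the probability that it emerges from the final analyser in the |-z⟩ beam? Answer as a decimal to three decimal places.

0.139

First analyser (S_x): P(|-x⟩) = |⟨-x|ψ⟩|² = 5/18.
After stage 1 the state is |-x⟩; P(|-z⟩) = |⟨-z|-x⟩|² = 1/2.
Joint probability = 5/18 × 1/2 = 0.139.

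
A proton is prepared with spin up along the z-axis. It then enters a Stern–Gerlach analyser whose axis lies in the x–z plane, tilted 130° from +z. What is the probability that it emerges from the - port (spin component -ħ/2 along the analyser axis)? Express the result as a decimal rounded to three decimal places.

0.821

For spin-½, the probability of finding spin-up along an axis at angle θ to the initial spin direction is cos²(θ/2); spin-down is sin²(θ/2).
θ = 130°, so P = sin²(65°) ≈ 0.821.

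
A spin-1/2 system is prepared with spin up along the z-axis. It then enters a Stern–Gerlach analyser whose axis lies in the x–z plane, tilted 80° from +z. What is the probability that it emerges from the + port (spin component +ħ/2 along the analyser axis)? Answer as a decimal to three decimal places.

0.587

For spin-½, the probability of finding spin-up along an axis at angle θ to the initial spin direction is cos²(θ/2); spin-down is sin²(θ/2).
θ = 80°, so P = cos²(40°) ≈ 0.587.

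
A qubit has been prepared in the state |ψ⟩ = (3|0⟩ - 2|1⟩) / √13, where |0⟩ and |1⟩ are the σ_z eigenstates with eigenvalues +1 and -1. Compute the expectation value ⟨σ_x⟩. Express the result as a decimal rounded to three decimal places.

⟨σ_x⟩ = 2 Re(a* b)/(|a|²+|b|²) with a = 3, b = -2.
a* b = -6, so ⟨σ_x⟩ = -12/13.

-0.923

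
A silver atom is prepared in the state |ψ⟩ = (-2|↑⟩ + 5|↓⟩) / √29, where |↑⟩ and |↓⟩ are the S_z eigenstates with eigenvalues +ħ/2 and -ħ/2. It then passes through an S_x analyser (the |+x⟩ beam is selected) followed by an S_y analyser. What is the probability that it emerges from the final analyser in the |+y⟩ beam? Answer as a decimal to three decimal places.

First analyser (S_x): P(|+x⟩) = |⟨+x|ψ⟩|² = 9/58.
After stage 1 the state is |+x⟩; P(|+y⟩) = |⟨+y|+x⟩|² = 1/2.
Joint probability = 9/58 × 1/2 = 0.078.

0.078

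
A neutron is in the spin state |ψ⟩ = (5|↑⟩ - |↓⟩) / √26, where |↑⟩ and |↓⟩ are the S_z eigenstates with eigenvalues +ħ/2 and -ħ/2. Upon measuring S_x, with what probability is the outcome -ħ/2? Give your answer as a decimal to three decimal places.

0.692

|-x⟩ = (|↑⟩ - |↓⟩)/√2, so ⟨-x|ψ⟩ = (6) / (√2·√26).
P = |6|² / 52 = 36/52.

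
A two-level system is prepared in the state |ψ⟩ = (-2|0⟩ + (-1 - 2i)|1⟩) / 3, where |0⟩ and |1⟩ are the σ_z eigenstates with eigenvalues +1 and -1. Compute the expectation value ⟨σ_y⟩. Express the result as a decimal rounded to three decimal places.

⟨σ_y⟩ = 2 Im(a* b)/(|a|²+|b|²) with a = -2, b = (-1 - 2i).
a* b = (2 + 4i), so ⟨σ_y⟩ = 8/9.

0.889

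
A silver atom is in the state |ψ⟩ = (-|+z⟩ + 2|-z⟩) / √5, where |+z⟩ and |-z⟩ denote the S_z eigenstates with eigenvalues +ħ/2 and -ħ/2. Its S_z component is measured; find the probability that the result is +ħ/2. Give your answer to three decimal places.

The +ħ/2 outcome corresponds to |+z⟩. Its amplitude in |ψ⟩ is -1/√5.
P = |-1|² / 5 = 1/5.

0.200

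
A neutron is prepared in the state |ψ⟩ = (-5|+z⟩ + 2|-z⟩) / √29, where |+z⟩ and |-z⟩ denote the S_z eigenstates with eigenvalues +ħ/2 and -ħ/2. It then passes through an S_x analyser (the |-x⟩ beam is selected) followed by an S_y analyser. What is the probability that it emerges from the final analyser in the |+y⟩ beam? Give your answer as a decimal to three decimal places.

0.422

First analyser (S_x): P(|-x⟩) = |⟨-x|ψ⟩|² = 49/58.
After stage 1 the state is |-x⟩; P(|+y⟩) = |⟨+y|-x⟩|² = 1/2.
Joint probability = 49/58 × 1/2 = 0.422.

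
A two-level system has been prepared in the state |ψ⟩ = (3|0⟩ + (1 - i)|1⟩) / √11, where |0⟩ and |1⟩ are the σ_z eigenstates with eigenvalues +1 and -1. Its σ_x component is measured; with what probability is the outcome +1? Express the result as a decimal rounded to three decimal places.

|+x⟩ = (|0⟩ + |1⟩)/√2, so ⟨+x|ψ⟩ = (4 - i) / (√2·√11).
P = |4 - i|² / 22 = 17/22.

0.773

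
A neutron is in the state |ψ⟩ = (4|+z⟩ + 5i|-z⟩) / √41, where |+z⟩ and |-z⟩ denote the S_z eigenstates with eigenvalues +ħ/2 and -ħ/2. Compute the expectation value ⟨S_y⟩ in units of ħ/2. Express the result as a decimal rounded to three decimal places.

0.976

⟨σ_y⟩ = 2 Im(a* b)/(|a|²+|b|²) with a = 4, b = 5i.
a* b = 20i, so ⟨σ_y⟩ = 40/41.
⟨S_y⟩ = (ħ/2)·⟨σ_y⟩.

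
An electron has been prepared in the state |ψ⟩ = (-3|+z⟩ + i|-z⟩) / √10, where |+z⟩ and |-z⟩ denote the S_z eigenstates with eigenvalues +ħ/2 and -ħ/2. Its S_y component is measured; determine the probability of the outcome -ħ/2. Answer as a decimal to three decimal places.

0.800

|-y⟩ = (|+z⟩ - i|-z⟩)/√2, so ⟨-y|ψ⟩ = (-4) / (√2·√10).
P = |-4|² / 20 = 16/20.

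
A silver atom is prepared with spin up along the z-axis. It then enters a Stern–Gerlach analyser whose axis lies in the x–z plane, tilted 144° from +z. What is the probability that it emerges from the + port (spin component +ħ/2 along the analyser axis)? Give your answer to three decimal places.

For spin-½, the probability of finding spin-up along an axis at angle θ to the initial spin direction is cos²(θ/2); spin-down is sin²(θ/2).
θ = 144°, so P = cos²(72°) ≈ 0.095.

0.095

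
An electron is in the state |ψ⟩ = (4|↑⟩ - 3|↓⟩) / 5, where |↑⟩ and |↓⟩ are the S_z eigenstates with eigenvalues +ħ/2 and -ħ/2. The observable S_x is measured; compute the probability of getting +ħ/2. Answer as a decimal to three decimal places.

0.020

|+x⟩ = (|↑⟩ + |↓⟩)/√2, so ⟨+x|ψ⟩ = (1) / (√2·5).
P = |1|² / 50 = 1/50.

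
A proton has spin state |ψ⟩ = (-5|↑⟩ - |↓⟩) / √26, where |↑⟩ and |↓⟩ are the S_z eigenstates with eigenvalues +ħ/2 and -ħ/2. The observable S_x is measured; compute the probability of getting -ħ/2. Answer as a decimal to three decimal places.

|-x⟩ = (|↑⟩ - |↓⟩)/√2, so ⟨-x|ψ⟩ = (-4) / (√2·√26).
P = |-4|² / 52 = 16/52.

0.308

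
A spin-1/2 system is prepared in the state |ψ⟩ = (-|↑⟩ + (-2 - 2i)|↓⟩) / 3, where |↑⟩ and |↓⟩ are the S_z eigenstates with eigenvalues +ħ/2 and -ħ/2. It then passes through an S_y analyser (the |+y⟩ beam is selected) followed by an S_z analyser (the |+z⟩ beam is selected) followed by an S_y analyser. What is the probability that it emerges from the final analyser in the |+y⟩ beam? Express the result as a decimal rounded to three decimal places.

0.181

First analyser (S_y): P(|+y⟩) = |⟨+y|ψ⟩|² = 13/18.
After stage 1 the state is |+y⟩; P(|+z⟩) = |⟨+z|+y⟩|² = 1/2.
After stage 2 the state is |+z⟩; P(|+y⟩) = |⟨+y|+z⟩|² = 1/2.
Joint probability = 13/18 × 1/2 × 1/2 = 0.181.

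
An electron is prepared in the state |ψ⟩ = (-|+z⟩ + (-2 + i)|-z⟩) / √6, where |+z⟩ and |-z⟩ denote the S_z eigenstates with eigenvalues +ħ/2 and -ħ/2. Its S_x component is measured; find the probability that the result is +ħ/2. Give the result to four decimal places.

0.8333

|+x⟩ = (|+z⟩ + |-z⟩)/√2, so ⟨+x|ψ⟩ = (-3 + i) / (√2·√6).
P = |-3 + i|² / 12 = 10/12.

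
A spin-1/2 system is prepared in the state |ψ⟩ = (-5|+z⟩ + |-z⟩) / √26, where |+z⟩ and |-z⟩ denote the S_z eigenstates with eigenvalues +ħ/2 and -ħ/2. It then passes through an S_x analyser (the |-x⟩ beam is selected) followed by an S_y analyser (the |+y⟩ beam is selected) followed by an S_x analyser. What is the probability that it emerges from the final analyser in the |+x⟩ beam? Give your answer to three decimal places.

First analyser (S_x): P(|-x⟩) = |⟨-x|ψ⟩|² = 36/52.
After stage 1 the state is |-x⟩; P(|+y⟩) = |⟨+y|-x⟩|² = 1/2.
After stage 2 the state is |+y⟩; P(|+x⟩) = |⟨+x|+y⟩|² = 1/2.
Joint probability = 36/52 × 1/2 × 1/2 = 0.173.

0.173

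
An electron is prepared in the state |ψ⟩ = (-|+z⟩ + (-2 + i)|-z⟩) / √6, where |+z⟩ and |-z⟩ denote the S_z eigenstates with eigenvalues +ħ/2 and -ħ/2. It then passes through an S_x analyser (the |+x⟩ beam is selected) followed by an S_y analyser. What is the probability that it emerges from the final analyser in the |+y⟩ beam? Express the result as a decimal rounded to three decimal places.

First analyser (S_x): P(|+x⟩) = |⟨+x|ψ⟩|² = 10/12.
After stage 1 the state is |+x⟩; P(|+y⟩) = |⟨+y|+x⟩|² = 1/2.
Joint probability = 10/12 × 1/2 = 0.417.

0.417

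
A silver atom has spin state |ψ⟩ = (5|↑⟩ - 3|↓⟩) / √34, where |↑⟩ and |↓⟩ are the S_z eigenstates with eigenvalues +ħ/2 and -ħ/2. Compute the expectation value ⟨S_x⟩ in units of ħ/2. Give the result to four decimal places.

⟨σ_x⟩ = 2 Re(a* b)/(|a|²+|b|²) with a = 5, b = -3.
a* b = -15, so ⟨σ_x⟩ = -30/34.
⟨S_x⟩ = (ħ/2)·⟨σ_x⟩.

-0.8824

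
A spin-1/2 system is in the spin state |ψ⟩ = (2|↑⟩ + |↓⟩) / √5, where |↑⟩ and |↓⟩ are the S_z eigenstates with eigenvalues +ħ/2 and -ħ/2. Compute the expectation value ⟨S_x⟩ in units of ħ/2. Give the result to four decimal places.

0.8000

⟨σ_x⟩ = 2 Re(a* b)/(|a|²+|b|²) with a = 2, b = 1.
a* b = 2, so ⟨σ_x⟩ = 4/5.
⟨S_x⟩ = (ħ/2)·⟨σ_x⟩.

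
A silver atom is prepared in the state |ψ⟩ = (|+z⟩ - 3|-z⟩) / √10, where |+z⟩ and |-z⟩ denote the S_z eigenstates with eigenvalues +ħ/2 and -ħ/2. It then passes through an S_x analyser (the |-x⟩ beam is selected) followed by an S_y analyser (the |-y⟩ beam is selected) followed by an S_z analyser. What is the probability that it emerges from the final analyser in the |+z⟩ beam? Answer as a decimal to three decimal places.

0.200

First analyser (S_x): P(|-x⟩) = |⟨-x|ψ⟩|² = 16/20.
After stage 1 the state is |-x⟩; P(|-y⟩) = |⟨-y|-x⟩|² = 1/2.
After stage 2 the state is |-y⟩; P(|+z⟩) = |⟨+z|-y⟩|² = 1/2.
Joint probability = 16/20 × 1/2 × 1/2 = 0.200.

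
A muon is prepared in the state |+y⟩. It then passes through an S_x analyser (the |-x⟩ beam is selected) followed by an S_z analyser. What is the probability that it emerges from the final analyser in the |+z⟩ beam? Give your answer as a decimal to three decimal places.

0.250

First analyser (S_x): from |+y⟩, P(|-x⟩) = 1/2.
After stage 1 the state is |-x⟩; P(|+z⟩) = |⟨+z|-x⟩|² = 1/2.
Joint probability = 1/2 × 1/2 = 0.250.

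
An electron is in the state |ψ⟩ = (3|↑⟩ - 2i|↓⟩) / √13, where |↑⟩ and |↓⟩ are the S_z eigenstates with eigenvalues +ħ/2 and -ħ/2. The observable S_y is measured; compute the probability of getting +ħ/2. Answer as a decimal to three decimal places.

0.038

|+y⟩ = (|↑⟩ + i|↓⟩)/√2, so ⟨+y|ψ⟩ = (1) / (√2·√13).
P = |1|² / 26 = 1/26.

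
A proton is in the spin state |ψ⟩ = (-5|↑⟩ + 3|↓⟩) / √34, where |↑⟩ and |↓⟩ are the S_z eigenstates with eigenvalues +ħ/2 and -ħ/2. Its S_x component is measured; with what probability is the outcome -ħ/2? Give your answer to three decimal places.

|-x⟩ = (|↑⟩ - |↓⟩)/√2, so ⟨-x|ψ⟩ = (-8) / (√2·√34).
P = |-8|² / 68 = 64/68.

0.941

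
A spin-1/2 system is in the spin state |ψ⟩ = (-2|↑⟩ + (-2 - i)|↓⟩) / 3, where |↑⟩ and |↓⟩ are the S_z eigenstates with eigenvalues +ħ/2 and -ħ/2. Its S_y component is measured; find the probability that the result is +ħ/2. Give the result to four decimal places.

0.7222

|+y⟩ = (|↑⟩ + i|↓⟩)/√2, so ⟨+y|ψ⟩ = (-3 + 2i) / (√2·3).
P = |-3 + 2i|² / 18 = 13/18.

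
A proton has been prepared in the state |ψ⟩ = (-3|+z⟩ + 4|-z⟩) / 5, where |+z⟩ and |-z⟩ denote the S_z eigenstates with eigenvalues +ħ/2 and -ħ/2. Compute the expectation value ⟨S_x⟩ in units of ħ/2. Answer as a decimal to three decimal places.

-0.960

⟨σ_x⟩ = 2 Re(a* b)/(|a|²+|b|²) with a = -3, b = 4.
a* b = -12, so ⟨σ_x⟩ = -24/25.
⟨S_x⟩ = (ħ/2)·⟨σ_x⟩.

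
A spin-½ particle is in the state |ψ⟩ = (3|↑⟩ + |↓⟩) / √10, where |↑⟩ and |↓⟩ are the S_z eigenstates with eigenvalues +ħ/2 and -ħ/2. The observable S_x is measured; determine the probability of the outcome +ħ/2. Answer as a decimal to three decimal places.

0.800

|+x⟩ = (|↑⟩ + |↓⟩)/√2, so ⟨+x|ψ⟩ = (4) / (√2·√10).
P = |4|² / 20 = 16/20.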